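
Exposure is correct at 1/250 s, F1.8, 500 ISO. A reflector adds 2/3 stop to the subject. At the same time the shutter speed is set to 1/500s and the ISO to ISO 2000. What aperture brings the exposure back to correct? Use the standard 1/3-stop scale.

f/3.2

Scene light: 2/3 stop brighter.
Shutter speed: 1/250 → 1/320 → 1/400 → 1/500 — 1 stop shorter (darker).
ISO: 500 → 640 → 800 → 1000 → 1250 → 1600 → 2000 — 2 stops raised (brighter).
Net so far: 1 2/3 stops brighter. Aperture: f/1.8 → f/2 → f/2.2 → f/2.5 → f/2.8 → f/3.2.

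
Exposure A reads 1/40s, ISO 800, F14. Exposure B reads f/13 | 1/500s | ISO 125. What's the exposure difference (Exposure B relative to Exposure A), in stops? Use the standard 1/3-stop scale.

Aperture: f/14 → f/13 — 1/3 stop opened up (brighter).
Shutter speed: 1/40 → 1/50 → 1/60 → 1/80 → 1/100 → 1/125 → 1/160 → 1/200 → 1/250 → 1/320 → 1/400 → 1/500 — 3 2/3 stops faster (darker).
ISO: 800 → 640 → 500 → 400 → 320 → 250 → 200 → 160 → 125 — 2 2/3 stops dropped (darker).
Net: +1/3 −3 2/3 −2 2/3 = −6 stops.

6 stops darker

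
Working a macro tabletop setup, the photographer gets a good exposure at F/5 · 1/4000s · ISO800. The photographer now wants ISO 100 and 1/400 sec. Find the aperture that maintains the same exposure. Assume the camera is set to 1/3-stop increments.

f/5.6

ISO: 800 → 640 → 500 → 400 → 320 → 250 → 200 → 160 → 125 → 100 — 3 stops lower (darker).
Shutter speed: 1/4000 → 1/3200 → 1/2500 → 1/2000 → 1/1600 → 1/1250 → 1/1000 → 1/800 → 1/640 → 1/500 → 1/400 — 3 1/3 stops slower (brighter).
Net change so far: 1/3 stop brighter. Offset with the aperture: f/5 → f/5.6.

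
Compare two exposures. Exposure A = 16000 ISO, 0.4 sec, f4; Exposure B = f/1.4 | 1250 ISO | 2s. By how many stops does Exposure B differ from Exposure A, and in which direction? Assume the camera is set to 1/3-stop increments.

Aperture: f/4 → f/3.5 → f/3.2 → f/2.8 → f/2.5 → f/2.2 → f/2 → f/1.8 → f/1.6 → f/1.4 — 3 stops opened up (brighter).
Shutter speed: 0.4 → 0.5 → 0.6 → 0.8 → 1 → 1.3 → 1.6 → 2 — 2 1/3 stops slower (brighter).
ISO: 16000 → 12800 → 10000 → 8000 → 6400 → 5000 → 4000 → 3200 → 2500 → 2000 → 1600 → 1250 — 3 2/3 stops dropped (darker).
Net: +3 +2 1/3 −3 2/3 = +1 2/3 stops.

1 2/3 stops brighter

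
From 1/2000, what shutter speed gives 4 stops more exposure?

Shutter speed: 1/2000 → 1/1000 → 1/500 → 1/250 → 1/125 — 4 stops longer (brighter).

1/125s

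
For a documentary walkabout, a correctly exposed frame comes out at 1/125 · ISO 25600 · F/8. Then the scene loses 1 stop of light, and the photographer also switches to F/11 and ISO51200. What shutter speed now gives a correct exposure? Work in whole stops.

1/60s

Scene light: 1 stop darker.
Aperture: f/8 → f/11 — 1 stop smaller aperture (darker).
ISO: 25600 → 51200 — 1 stop raised (brighter).
Net so far: 1 stop darker. Shutter speed: 1/125 → 1/60.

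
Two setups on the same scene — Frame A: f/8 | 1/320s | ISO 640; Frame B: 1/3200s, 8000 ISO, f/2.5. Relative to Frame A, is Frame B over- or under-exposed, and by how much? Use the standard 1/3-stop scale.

Aperture: f/8 → f/7.1 → f/6.3 → f/5.6 → f/5 → f/4.5 → f/4 → f/3.5 → f/3.2 → f/2.8 → f/2.5 — 3 1/3 stops wider (brighter).
Shutter speed: 1/320 → 1/400 → 1/500 → 1/640 → 1/800 → 1/1000 → 1/1250 → 1/1600 → 1/2000 → 1/2500 → 1/3200 — 3 1/3 stops shorter (darker).
ISO: 640 → 800 → 1000 → 1250 → 1600 → 2000 → 2500 → 3200 → 4000 → 5000 → 6400 → 8000 — 3 2/3 stops higher (brighter).
Net: +3 1/3 −3 1/3 +3 2/3 = +3 2/3 stops.

3 2/3 stops brighter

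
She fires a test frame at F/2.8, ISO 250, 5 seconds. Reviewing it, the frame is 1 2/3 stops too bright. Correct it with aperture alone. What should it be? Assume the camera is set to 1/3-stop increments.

f/5

Overexposed by 1 2/3 stops → need 1 2/3 stops darker.
Aperture: f/2.8 → f/3.2 → f/3.5 → f/4 → f/4.5 → f/5.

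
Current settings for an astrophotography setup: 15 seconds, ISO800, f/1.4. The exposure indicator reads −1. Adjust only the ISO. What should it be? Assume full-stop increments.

ISO 1600

Underexposed by 1 stop → need 1 stop brighter.
ISO: 800 → 1600.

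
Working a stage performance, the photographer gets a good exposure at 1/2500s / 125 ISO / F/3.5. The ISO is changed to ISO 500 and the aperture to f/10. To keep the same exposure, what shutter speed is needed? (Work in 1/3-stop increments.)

ISO: 125 → 160 → 200 → 250 → 320 → 400 → 500 — 2 stops higher (brighter).
Aperture: f/3.5 → f/4 → f/4.5 → f/5 → f/5.6 → f/6.3 → f/7.1 → f/8 → f/9 → f/10 — 3 stops narrower (darker).
Net change so far: 1 stop darker. Offset with the shutter speed: 1/2500 → 1/2000 → 1/1600 → 1/1250.

1/1250s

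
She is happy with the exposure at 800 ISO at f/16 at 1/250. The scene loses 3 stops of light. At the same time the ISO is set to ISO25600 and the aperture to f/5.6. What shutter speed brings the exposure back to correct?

1/8000s

Scene light: 3 stops darker.
ISO: 800 → 1600 → 3200 → 6400 → 12800 → 25600 — 5 stops raised (brighter).
Aperture: f/16 → f/11 → f/8 → f/5.6 — 3 stops larger aperture (brighter).
Net so far: 5 stops brighter. Shutter speed: 1/250 → 1/500 → 1/1000 → 1/2000 → 1/4000 → 1/8000.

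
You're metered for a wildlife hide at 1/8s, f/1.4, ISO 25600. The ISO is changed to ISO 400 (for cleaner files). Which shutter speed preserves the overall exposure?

ISO: 25600 → 12800 → 6400 → 3200 → 1600 → 800 → 400 — 6 stops dropped (darker).
Need 6 stops brighter from the shutter speed: 1/8 → 1/4 → 1/2 → 1 → 2 → 4 → 8.

8 s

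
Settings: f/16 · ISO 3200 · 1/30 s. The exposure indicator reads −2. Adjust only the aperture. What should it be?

Underexposed by 2 stops → need 2 stops brighter.
Aperture: f/16 → f/11 → f/8.

f/8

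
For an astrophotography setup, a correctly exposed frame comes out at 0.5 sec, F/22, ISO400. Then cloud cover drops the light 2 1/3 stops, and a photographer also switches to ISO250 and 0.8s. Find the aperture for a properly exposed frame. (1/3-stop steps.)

Scene light: 2 1/3 stops darker.
ISO: 400 → 320 → 250 — 2/3 stop dropped (darker).
Shutter speed: 0.5 → 0.6 → 0.8 — 2/3 stop slower (brighter).
Net so far: 2 1/3 stops darker. Aperture: f/22 → f/20 → f/18 → f/16 → f/14 → f/13 → f/11 → f/10.

f/10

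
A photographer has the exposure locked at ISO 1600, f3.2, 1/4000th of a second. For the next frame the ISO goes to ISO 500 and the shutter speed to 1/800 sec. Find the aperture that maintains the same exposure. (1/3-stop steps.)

f/4

ISO: 1600 → 1250 → 1000 → 800 → 640 → 500 — 1 2/3 stops lower (darker).
Shutter speed: 1/4000 → 1/3200 → 1/2500 → 1/2000 → 1/1600 → 1/1250 → 1/1000 → 1/800 — 2 1/3 stops longer (brighter).
Net change so far: 2/3 stop brighter. Offset with the aperture: f/3.2 → f/3.5 → f/4.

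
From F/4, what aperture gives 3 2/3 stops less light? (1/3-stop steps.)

Aperture: f/4 → f/4.5 → f/5 → f/5.6 → f/6.3 → f/7.1 → f/8 → f/9 → f/10 → f/11 → f/13 → f/14 — 3 2/3 stops smaller aperture (darker).

f/14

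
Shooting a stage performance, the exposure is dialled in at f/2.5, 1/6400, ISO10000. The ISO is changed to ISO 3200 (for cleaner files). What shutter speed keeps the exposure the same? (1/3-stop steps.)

1/2000s

ISO: 10000 → 8000 → 6400 → 5000 → 4000 → 3200 — 1 2/3 stops lower (darker).
Need 1 2/3 stops brighter from the shutter speed: 1/6400 → 1/5000 → 1/4000 → 1/3200 → 1/2500 → 1/2000.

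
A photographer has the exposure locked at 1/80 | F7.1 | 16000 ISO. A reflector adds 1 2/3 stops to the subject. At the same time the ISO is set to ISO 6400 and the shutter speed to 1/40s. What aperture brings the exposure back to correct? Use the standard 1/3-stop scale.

f/11

Scene light: 1 2/3 stops brighter.
ISO: 16000 → 12800 → 10000 → 8000 → 6400 — 1 1/3 stops lower (darker).
Shutter speed: 1/80 → 1/60 → 1/50 → 1/40 — 1 stop longer (brighter).
Net so far: 1 1/3 stops brighter. Aperture: f/7.1 → f/8 → f/9 → f/10 → f/11.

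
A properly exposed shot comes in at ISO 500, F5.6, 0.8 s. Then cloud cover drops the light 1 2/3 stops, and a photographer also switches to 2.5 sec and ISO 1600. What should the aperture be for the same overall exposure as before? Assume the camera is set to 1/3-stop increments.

Scene light: 1 2/3 stops darker.
Shutter speed: 0.8 → 1 → 1.3 → 1.6 → 2 → 2.5 — 1 2/3 stops longer (brighter).
ISO: 500 → 640 → 800 → 1000 → 1250 → 1600 — 1 2/3 stops raised (brighter).
Net so far: 1 2/3 stops brighter. Aperture: f/5.6 → f/6.3 → f/7.1 → f/8 → f/9 → f/10.

f/10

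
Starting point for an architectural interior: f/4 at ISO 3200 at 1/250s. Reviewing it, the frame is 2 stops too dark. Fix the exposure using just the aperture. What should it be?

f/2

Underexposed by 2 stops → need 2 stops brighter.
Aperture: f/4 → f/2.8 → f/2.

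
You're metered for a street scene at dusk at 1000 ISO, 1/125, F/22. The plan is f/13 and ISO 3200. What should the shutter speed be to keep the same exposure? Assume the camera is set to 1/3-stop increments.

Aperture: f/22 → f/20 → f/18 → f/16 → f/14 → f/13 — 1 2/3 stops larger aperture (brighter).
ISO: 1000 → 1250 → 1600 → 2000 → 2500 → 3200 — 1 2/3 stops raised (brighter).
Net change so far: 3 1/3 stops brighter. Offset with the shutter speed: 1/125 → 1/160 → 1/200 → 1/250 → 1/320 → 1/400 → 1/500 → 1/640 → 1/800 → 1/1000 → 1/1250.

1/1250s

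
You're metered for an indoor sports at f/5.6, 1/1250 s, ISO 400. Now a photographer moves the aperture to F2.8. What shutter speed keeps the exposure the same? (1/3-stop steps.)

Aperture: f/5.6 → f/5 → f/4.5 → f/4 → f/3.5 → f/3.2 → f/2.8 — 2 stops opened up (brighter).
Need 2 stops darker from the shutter speed: 1/1250 → 1/1600 → 1/2000 → 1/2500 → 1/3200 → 1/4000 → 1/5000.

1/5000s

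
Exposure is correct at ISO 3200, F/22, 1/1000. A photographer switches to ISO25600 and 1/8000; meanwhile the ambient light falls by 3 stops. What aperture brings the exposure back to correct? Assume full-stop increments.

Scene light: 3 stops darker.
ISO: 3200 → 6400 → 12800 → 25600 — 3 stops raised (brighter).
Shutter speed: 1/1000 → 1/2000 → 1/4000 → 1/8000 — 3 stops faster (darker).
Net so far: 3 stops darker. Aperture: f/22 → f/16 → f/11 → f/8.

f/8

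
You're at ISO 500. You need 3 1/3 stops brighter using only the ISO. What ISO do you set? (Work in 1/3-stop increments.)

ISO 5000

ISO: 500 → 640 → 800 → 1000 → 1250 → 1600 → 2000 → 2500 → 3200 → 4000 → 5000 — 3 1/3 stops higher (brighter).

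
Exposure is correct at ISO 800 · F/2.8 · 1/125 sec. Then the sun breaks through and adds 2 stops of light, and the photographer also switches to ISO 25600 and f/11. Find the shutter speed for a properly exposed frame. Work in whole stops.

Scene light: 2 stops brighter.
ISO: 800 → 1600 → 3200 → 6400 → 12800 → 25600 — 5 stops raised (brighter).
Aperture: f/2.8 → f/4 → f/5.6 → f/8 → f/11 — 4 stops smaller aperture (darker).
Net so far: 3 stops brighter. Shutter speed: 1/125 → 1/250 → 1/500 → 1/1000.

1/1000s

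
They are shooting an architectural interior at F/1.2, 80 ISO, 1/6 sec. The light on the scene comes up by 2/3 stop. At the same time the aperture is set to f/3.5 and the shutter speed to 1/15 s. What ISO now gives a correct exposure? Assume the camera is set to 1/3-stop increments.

Scene light: 2/3 stop brighter.
Aperture: f/1.2 → f/1.4 → f/1.6 → f/1.8 → f/2 → f/2.2 → f/2.5 → f/2.8 → f/3.2 → f/3.5 — 3 stops stopped down (darker).
Shutter speed: 1/6 → 1/8 → 1/10 → 1/13 → 1/15 — 1 1/3 stops shorter (darker).
Net so far: 3 2/3 stops darker. ISO: 80 → 100 → 125 → 160 → 200 → 250 → 320 → 400 → 500 → 640 → 800 → 1000.

ISO 1000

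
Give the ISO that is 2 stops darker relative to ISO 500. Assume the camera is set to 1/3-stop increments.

ISO: 500 → 400 → 320 → 250 → 200 → 160 → 125 — 2 stops lower (darker).

ISO 125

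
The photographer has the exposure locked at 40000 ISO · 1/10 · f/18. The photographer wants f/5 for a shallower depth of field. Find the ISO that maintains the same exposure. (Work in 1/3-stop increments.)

ISO 3200

Aperture: f/18 → f/16 → f/14 → f/13 → f/11 → f/10 → f/9 → f/8 → f/7.1 → f/6.3 → f/5.6 → f/5 — 3 2/3 stops opened up (brighter).
Need 3 2/3 stops darker from the ISO: 40000 → 32000 → 25600 → 20000 → 16000 → 12800 → 10000 → 8000 → 6400 → 5000 → 4000 → 3200.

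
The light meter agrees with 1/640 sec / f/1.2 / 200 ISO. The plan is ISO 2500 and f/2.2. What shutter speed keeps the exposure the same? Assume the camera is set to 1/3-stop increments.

ISO: 200 → 250 → 320 → 400 → 500 → 640 → 800 → 1000 → 1250 → 1600 → 2000 → 2500 — 3 2/3 stops raised (brighter).
Aperture: f/1.2 → f/1.4 → f/1.6 → f/1.8 → f/2 → f/2.2 — 1 2/3 stops smaller aperture (darker).
Net change so far: 2 stops brighter. Offset with the shutter speed: 1/640 → 1/800 → 1/1000 → 1/1250 → 1/1600 → 1/2000 → 1/2500.

1/2500s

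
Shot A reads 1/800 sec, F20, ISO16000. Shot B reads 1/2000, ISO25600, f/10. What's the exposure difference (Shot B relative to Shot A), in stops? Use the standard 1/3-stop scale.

Aperture: f/20 → f/18 → f/16 → f/14 → f/13 → f/11 → f/10 — 2 stops larger aperture (brighter).
Shutter speed: 1/800 → 1/1000 → 1/1250 → 1/1600 → 1/2000 — 1 1/3 stops faster (darker).
ISO: 16000 → 20000 → 25600 — 2/3 stop raised (brighter).
Net: +2 −1 1/3 +2/3 = +1 1/3 stops.

1 1/3 stops brighter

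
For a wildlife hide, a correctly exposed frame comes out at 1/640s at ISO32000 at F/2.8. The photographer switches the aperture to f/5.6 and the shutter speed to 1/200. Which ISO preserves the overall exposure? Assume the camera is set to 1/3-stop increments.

Aperture: f/2.8 → f/3.2 → f/3.5 → f/4 → f/4.5 → f/5 → f/5.6 — 2 stops stopped down (darker).
Shutter speed: 1/640 → 1/500 → 1/400 → 1/320 → 1/250 → 1/200 — 1 2/3 stops longer (brighter).
Net change so far: 1/3 stop darker. Offset with the ISO: 32000 → 40000.

ISO 40000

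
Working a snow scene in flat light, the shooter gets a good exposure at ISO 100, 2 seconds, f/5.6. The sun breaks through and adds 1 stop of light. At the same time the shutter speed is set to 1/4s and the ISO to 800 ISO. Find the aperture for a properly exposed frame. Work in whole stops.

Scene light: 1 stop brighter.
Shutter speed: 2 → 1 → 1/2 → 1/4 — 3 stops faster (darker).
ISO: 100 → 200 → 400 → 800 — 3 stops higher (brighter).
Net so far: 1 stop brighter. Aperture: f/5.6 → f/8.

f/8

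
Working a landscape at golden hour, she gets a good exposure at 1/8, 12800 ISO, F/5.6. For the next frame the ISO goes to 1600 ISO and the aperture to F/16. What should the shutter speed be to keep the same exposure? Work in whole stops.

8 s

ISO: 12800 → 6400 → 3200 → 1600 — 3 stops lower (darker).
Aperture: f/5.6 → f/8 → f/11 → f/16 — 3 stops smaller aperture (darker).
Net change so far: 6 stops darker. Offset with the shutter speed: 1/8 → 1/4 → 1/2 → 1 → 2 → 4 → 8.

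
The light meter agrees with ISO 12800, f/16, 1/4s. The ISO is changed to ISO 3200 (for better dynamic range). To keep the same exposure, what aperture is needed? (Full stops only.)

f/8

ISO: 12800 → 6400 → 3200 — 2 stops dropped (darker).
Need 2 stops brighter from the aperture: f/16 → f/11 → f/8.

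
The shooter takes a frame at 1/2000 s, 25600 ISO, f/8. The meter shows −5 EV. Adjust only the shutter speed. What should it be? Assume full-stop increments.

Underexposed by 5 stops → need 5 stops brighter.
Shutter speed: 1/2000 → 1/1000 → 1/500 → 1/250 → 1/125 → 1/60.

1/60s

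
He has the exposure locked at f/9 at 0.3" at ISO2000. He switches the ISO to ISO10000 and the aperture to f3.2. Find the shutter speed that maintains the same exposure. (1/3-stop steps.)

1/125s

ISO: 2000 → 2500 → 3200 → 4000 → 5000 → 6400 → 8000 → 10000 — 2 1/3 stops higher (brighter).
Aperture: f/9 → f/8 → f/7.1 → f/6.3 → f/5.6 → f/5 → f/4.5 → f/4 → f/3.5 → f/3.2 — 3 stops larger aperture (brighter).
Net change so far: 5 1/3 stops brighter. Offset with the shutter speed: 0.3 → 1/4 → 1/5 → 1/6 → 1/8 → 1/10 → 1/13 → 1/15 → 1/20 → 1/25 → 1/30 → 1/40 → 1/50 → 1/60 → 1/80 → 1/100 → 1/125.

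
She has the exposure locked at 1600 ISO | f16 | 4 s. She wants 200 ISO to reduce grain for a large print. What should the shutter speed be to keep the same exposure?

ISO: 1600 → 800 → 400 → 200 — 3 stops dropped (darker).
Need 3 stops brighter from the shutter speed: 4 → 8 → 15 → 30.

30 s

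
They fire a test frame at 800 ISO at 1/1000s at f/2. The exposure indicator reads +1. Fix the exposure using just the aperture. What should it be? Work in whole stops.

Overexposed by 1 stop → need 1 stop darker.
Aperture: f/2 → f/2.8.

f/2.8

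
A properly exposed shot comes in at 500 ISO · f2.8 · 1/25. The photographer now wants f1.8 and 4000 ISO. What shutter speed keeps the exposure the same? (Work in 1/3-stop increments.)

1/500s

Aperture: f/2.8 → f/2.5 → f/2.2 → f/2 → f/1.8 — 1 1/3 stops wider (brighter).
ISO: 500 → 640 → 800 → 1000 → 1250 → 1600 → 2000 → 2500 → 3200 → 4000 — 3 stops raised (brighter).
Net change so far: 4 1/3 stops brighter. Offset with the shutter speed: 1/25 → 1/30 → 1/40 → 1/50 → 1/60 → 1/80 → 1/100 → 1/125 → 1/160 → 1/200 → 1/250 → 1/320 → 1/400 → 1/500.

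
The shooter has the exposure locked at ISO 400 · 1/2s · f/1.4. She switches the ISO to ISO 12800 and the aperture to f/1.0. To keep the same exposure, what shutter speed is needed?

1/125s

ISO: 400 → 800 → 1600 → 3200 → 6400 → 12800 — 5 stops raised (brighter).
Aperture: f/1.4 → f/1.0 — 1 stop wider (brighter).
Net change so far: 6 stops brighter. Offset with the shutter speed: 1/2 → 1/4 → 1/8 → 1/15 → 1/30 → 1/60 → 1/125.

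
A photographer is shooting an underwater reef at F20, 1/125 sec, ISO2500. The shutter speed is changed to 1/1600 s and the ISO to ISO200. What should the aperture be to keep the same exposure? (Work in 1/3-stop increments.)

f/1.6

Shutter speed: 1/125 → 1/160 → 1/200 → 1/250 → 1/320 → 1/400 → 1/500 → 1/640 → 1/800 → 1/1000 → 1/1250 → 1/1600 — 3 2/3 stops faster (darker).
ISO: 2500 → 2000 → 1600 → 1250 → 1000 → 800 → 640 → 500 → 400 → 320 → 250 → 200 — 3 2/3 stops lower (darker).
Net change so far: 7 1/3 stops darker. Offset with the aperture: f/20 → f/18 → f/16 → f/14 → f/13 → f/11 → f/10 → f/9 → f/8 → f/7.1 → f/6.3 → f/5.6 → f/5 → f/4.5 → f/4 → f/3.5 → f/3.2 → f/2.8 → f/2.5 → f/2.2 → f/2 → f/1.8 → f/1.6.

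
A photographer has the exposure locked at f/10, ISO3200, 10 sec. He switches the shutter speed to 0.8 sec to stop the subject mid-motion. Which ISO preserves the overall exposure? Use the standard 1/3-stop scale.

Shutter speed: 10 → 8 → 6 → 5 → 4 → 3.2 → 2.5 → 2 → 1.6 → 1.3 → 1 → 0.8 — 3 2/3 stops shorter (darker).
Need 3 2/3 stops brighter from the ISO: 3200 → 4000 → 5000 → 6400 → 8000 → 10000 → 12800 → 16000 → 20000 → 25600 → 32000 → 40000.

ISO 40000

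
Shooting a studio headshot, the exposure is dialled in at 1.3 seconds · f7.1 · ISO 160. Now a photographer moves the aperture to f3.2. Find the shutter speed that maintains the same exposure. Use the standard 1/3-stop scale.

Aperture: f/7.1 → f/6.3 → f/5.6 → f/5 → f/4.5 → f/4 → f/3.5 → f/3.2 — 2 1/3 stops larger aperture (brighter).
Need 2 1/3 stops darker from the shutter speed: 1.3 → 1 → 0.8 → 0.6 → 0.5 → 0.4 → 0.3 → 1/4.

1/4s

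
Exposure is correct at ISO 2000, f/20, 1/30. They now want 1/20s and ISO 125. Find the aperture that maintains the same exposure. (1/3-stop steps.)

Shutter speed: 1/30 → 1/25 → 1/20 — 2/3 stop longer (brighter).
ISO: 2000 → 1600 → 1250 → 1000 → 800 → 640 → 500 → 400 → 320 → 250 → 200 → 160 → 125 — 4 stops lower (darker).
Net change so far: 3 1/3 stops darker. Offset with the aperture: f/20 → f/18 → f/16 → f/14 → f/13 → f/11 → f/10 → f/9 → f/8 → f/7.1 → f/6.3.

f/6.3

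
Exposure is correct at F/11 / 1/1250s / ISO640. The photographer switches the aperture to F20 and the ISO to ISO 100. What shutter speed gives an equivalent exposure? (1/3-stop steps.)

1/60s

Aperture: f/11 → f/13 → f/14 → f/16 → f/18 → f/20 — 1 2/3 stops stopped down (darker).
ISO: 640 → 500 → 400 → 320 → 250 → 200 → 160 → 125 → 100 — 2 2/3 stops dropped (darker).
Net change so far: 4 1/3 stops darker. Offset with the shutter speed: 1/1250 → 1/1000 → 1/800 → 1/640 → 1/500 → 1/400 → 1/320 → 1/250 → 1/200 → 1/160 → 1/125 → 1/100 → 1/80 → 1/60.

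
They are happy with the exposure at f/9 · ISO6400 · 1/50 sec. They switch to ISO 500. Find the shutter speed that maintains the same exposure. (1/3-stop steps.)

1/4s

ISO: 6400 → 5000 → 4000 → 3200 → 2500 → 2000 → 1600 → 1250 → 1000 → 800 → 640 → 500 — 3 2/3 stops dropped (darker).
Need 3 2/3 stops brighter from the shutter speed: 1/50 → 1/40 → 1/30 → 1/25 → 1/20 → 1/15 → 1/13 → 1/10 → 1/8 → 1/6 → 1/5 → 1/4.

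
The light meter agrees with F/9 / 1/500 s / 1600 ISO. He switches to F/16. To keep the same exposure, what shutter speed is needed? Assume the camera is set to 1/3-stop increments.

1/160s

Aperture: f/9 → f/10 → f/11 → f/13 → f/14 → f/16 — 1 2/3 stops narrower (darker).
Need 1 2/3 stops brighter from the shutter speed: 1/500 → 1/400 → 1/320 → 1/250 → 1/200 → 1/160.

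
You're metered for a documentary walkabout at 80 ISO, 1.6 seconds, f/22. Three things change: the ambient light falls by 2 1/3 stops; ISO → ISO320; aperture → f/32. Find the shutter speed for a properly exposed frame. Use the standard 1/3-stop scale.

4 s

Scene light: 2 1/3 stops darker.
ISO: 80 → 100 → 125 → 160 → 200 → 250 → 320 — 2 stops raised (brighter).
Aperture: f/22 → f/25 → f/29 → f/32 — 1 stop stopped down (darker).
Net so far: 1 1/3 stops darker. Shutter speed: 1.6 → 2 → 2.5 → 3.2 → 4.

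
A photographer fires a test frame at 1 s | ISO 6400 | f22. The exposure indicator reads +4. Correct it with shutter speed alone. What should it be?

Overexposed by 4 stops → need 4 stops darker.
Shutter speed: 1 → 1/2 → 1/4 → 1/8 → 1/15.

1/15s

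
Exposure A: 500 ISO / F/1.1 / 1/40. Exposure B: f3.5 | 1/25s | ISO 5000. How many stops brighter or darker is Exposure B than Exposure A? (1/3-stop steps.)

2/3 stop brighter

Aperture: f/1.1 → f/1.2 → f/1.4 → f/1.6 → f/1.8 → f/2 → f/2.2 → f/2.5 → f/2.8 → f/3.2 → f/3.5 — 3 1/3 stops narrower (darker).
Shutter speed: 1/40 → 1/30 → 1/25 — 2/3 stop slower (brighter).
ISO: 500 → 640 → 800 → 1000 → 1250 → 1600 → 2000 → 2500 → 3200 → 4000 → 5000 — 3 1/3 stops higher (brighter).
Net: −3 1/3 +2/3 +3 1/3 = +2/3 stops.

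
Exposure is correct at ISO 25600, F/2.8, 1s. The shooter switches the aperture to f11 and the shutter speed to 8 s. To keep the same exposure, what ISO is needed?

Aperture: f/2.8 → f/4 → f/5.6 → f/8 → f/11 — 4 stops stopped down (darker).
Shutter speed: 1 → 2 → 4 → 8 — 3 stops longer (brighter).
Net change so far: 1 stop darker. Offset with the ISO: 25600 → 51200.

ISO 51200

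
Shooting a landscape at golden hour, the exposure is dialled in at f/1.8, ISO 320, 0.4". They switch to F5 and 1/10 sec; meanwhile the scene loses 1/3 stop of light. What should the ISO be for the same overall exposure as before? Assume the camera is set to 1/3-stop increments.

ISO 12800

Scene light: 1/3 stop darker.
Aperture: f/1.8 → f/2 → f/2.2 → f/2.5 → f/2.8 → f/3.2 → f/3.5 → f/4 → f/4.5 → f/5 — 3 stops smaller aperture (darker).
Shutter speed: 0.4 → 0.3 → 1/4 → 1/5 → 1/6 → 1/8 → 1/10 — 2 stops shorter (darker).
Net so far: 5 1/3 stops darker. ISO: 320 → 400 → 500 → 640 → 800 → 1000 → 1250 → 1600 → 2000 → 2500 → 3200 → 4000 → 5000 → 6400 → 8000 → 10000 → 12800.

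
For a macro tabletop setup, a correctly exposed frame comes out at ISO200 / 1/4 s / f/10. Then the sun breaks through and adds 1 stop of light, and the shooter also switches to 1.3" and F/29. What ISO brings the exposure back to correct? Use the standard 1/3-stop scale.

ISO 160

Scene light: 1 stop brighter.
Shutter speed: 1/4 → 0.3 → 0.4 → 0.5 → 0.6 → 0.8 → 1 → 1.3 — 2 1/3 stops longer (brighter).
Aperture: f/10 → f/11 → f/13 → f/14 → f/16 → f/18 → f/20 → f/22 → f/25 → f/29 — 3 stops stopped down (darker).
Net so far: 1/3 stop brighter. ISO: 200 → 160.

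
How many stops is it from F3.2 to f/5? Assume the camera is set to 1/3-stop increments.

f/3.2 → f/3.5 → f/4 → f/4.5 → f/5 — count the steps: 4 third-stops = 1 1/3 stops.

1 1/3 stops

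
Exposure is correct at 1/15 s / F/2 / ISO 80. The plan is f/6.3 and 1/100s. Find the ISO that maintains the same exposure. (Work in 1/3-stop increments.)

Aperture: f/2 → f/2.2 → f/2.5 → f/2.8 → f/3.2 → f/3.5 → f/4 → f/4.5 → f/5 → f/5.6 → f/6.3 — 3 1/3 stops narrower (darker).
Shutter speed: 1/15 → 1/20 → 1/25 → 1/30 → 1/40 → 1/50 → 1/60 → 1/80 → 1/100 — 2 2/3 stops faster (darker).
Net change so far: 6 stops darker. Offset with the ISO: 80 → 100 → 125 → 160 → 200 → 250 → 320 → 400 → 500 → 640 → 800 → 1000 → 1250 → 1600 → 2000 → 2500 → 3200 → 4000 → 5000.

ISO 5000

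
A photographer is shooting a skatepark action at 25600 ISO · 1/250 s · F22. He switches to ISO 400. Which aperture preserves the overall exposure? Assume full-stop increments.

ISO: 25600 → 12800 → 6400 → 3200 → 1600 → 800 → 400 — 6 stops dropped (darker).
Need 6 stops brighter from the aperture: f/22 → f/16 → f/11 → f/8 → f/5.6 → f/4 → f/2.8.

f/2.8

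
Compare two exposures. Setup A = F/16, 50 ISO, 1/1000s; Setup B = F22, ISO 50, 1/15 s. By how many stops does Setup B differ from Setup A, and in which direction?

5 stops brighter

Aperture: f/16 → f/22 — 1 stop narrower (darker).
Shutter speed: 1/1000 → 1/500 → 1/250 → 1/125 → 1/60 → 1/30 → 1/15 — 6 stops slower (brighter).
ISO: unchanged.
Net: −1 +6 = +5 stops.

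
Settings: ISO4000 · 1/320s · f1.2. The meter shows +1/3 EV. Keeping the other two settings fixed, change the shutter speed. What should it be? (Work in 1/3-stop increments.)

Overexposed by 1/3 stop → need 1/3 stop darker.
Shutter speed: 1/320 → 1/400.

1/400s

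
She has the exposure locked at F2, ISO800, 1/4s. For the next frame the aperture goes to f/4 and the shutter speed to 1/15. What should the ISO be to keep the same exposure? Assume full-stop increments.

Aperture: f/2 → f/2.8 → f/4 — 2 stops stopped down (darker).
Shutter speed: 1/4 → 1/8 → 1/15 — 2 stops faster (darker).
Net change so far: 4 stops darker. Offset with the ISO: 800 → 1600 → 3200 → 6400 → 12800.

ISO 12800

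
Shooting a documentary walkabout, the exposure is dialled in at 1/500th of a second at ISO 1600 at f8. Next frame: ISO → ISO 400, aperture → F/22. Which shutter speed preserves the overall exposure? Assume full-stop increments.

ISO: 1600 → 800 → 400 — 2 stops lower (darker).
Aperture: f/8 → f/11 → f/16 → f/22 — 3 stops stopped down (darker).
Net change so far: 5 stops darker. Offset with the shutter speed: 1/500 → 1/250 → 1/125 → 1/60 → 1/30 → 1/15.

1/15s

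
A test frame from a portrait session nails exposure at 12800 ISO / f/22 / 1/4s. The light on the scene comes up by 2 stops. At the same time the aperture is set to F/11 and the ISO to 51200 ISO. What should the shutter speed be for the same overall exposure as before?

1/250s

Scene light: 2 stops brighter.
Aperture: f/22 → f/16 → f/11 — 2 stops wider (brighter).
ISO: 12800 → 25600 → 51200 — 2 stops raised (brighter).
Net so far: 6 stops brighter. Shutter speed: 1/4 → 1/8 → 1/15 → 1/30 → 1/60 → 1/125 → 1/250.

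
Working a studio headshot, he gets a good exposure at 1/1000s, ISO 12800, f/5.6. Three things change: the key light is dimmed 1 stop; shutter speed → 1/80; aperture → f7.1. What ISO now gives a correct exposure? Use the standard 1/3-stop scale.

ISO 3200

Scene light: 1 stop darker.
Shutter speed: 1/1000 → 1/800 → 1/640 → 1/500 → 1/400 → 1/320 → 1/250 → 1/200 → 1/160 → 1/125 → 1/100 → 1/80 — 3 2/3 stops slower (brighter).
Aperture: f/5.6 → f/6.3 → f/7.1 — 2/3 stop stopped down (darker).
Net so far: 2 stops brighter. ISO: 12800 → 10000 → 8000 → 6400 → 5000 → 4000 → 3200.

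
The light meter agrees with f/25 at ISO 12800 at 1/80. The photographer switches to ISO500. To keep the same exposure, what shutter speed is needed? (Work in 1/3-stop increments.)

0.3 s

ISO: 12800 → 10000 → 8000 → 6400 → 5000 → 4000 → 3200 → 2500 → 2000 → 1600 → 1250 → 1000 → 800 → 640 → 500 — 4 2/3 stops lower (darker).
Need 4 2/3 stops brighter from the shutter speed: 1/80 → 1/60 → 1/50 → 1/40 → 1/30 → 1/25 → 1/20 → 1/15 → 1/13 → 1/10 → 1/8 → 1/6 → 1/5 → 1/4 → 0.3.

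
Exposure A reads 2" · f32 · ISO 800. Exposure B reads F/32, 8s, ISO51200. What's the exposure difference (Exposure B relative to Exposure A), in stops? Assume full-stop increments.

8 stops brighter

Aperture: unchanged.
Shutter speed: 2 → 4 → 8 — 2 stops slower (brighter).
ISO: 800 → 1600 → 3200 → 6400 → 12800 → 25600 → 51200 — 6 stops higher (brighter).
Net: +2 +6 = +8 stops.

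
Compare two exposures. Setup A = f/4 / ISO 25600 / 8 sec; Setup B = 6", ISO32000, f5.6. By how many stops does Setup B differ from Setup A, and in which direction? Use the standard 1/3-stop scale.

1 stop darker

Aperture: f/4 → f/4.5 → f/5 → f/5.6 — 1 stop stopped down (darker).
Shutter speed: 8 → 6 — 1/3 stop shorter (darker).
ISO: 25600 → 32000 — 1/3 stop higher (brighter).
Net: −1 −1/3 +1/3 = −1 stop.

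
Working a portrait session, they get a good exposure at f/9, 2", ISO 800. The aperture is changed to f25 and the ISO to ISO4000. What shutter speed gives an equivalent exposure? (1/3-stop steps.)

3.2 s

Aperture: f/9 → f/10 → f/11 → f/13 → f/14 → f/16 → f/18 → f/20 → f/22 → f/25 — 3 stops smaller aperture (darker).
ISO: 800 → 1000 → 1250 → 1600 → 2000 → 2500 → 3200 → 4000 — 2 1/3 stops raised (brighter).
Net change so far: 2/3 stop darker. Offset with the shutter speed: 2 → 2.5 → 3.2.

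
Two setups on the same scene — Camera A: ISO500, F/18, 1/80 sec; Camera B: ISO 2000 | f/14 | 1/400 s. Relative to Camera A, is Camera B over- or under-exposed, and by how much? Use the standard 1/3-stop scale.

1/3 stop brighter

Aperture: f/18 → f/16 → f/14 — 2/3 stop larger aperture (brighter).
Shutter speed: 1/80 → 1/100 → 1/125 → 1/160 → 1/200 → 1/250 → 1/320 → 1/400 — 2 1/3 stops faster (darker).
ISO: 500 → 640 → 800 → 1000 → 1250 → 1600 → 2000 — 2 stops raised (brighter).
Net: +2/3 −2 1/3 +2 = +1/3 stops.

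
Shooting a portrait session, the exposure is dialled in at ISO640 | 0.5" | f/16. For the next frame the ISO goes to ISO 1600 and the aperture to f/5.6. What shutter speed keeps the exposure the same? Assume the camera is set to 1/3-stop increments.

1/40s

ISO: 640 → 800 → 1000 → 1250 → 1600 — 1 1/3 stops higher (brighter).
Aperture: f/16 → f/14 → f/13 → f/11 → f/10 → f/9 → f/8 → f/7.1 → f/6.3 → f/5.6 — 3 stops wider (brighter).
Net change so far: 4 1/3 stops brighter. Offset with the shutter speed: 0.5 → 0.4 → 0.3 → 1/4 → 1/5 → 1/6 → 1/8 → 1/10 → 1/13 → 1/15 → 1/20 → 1/25 → 1/30 → 1/40.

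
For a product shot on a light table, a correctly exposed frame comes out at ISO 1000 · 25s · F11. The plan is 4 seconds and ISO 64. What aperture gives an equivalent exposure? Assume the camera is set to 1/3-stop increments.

Shutter speed: 25 → 20 → 15 → 13 → 10 → 8 → 6 → 5 → 4 — 2 2/3 stops shorter (darker).
ISO: 1000 → 800 → 640 → 500 → 400 → 320 → 250 → 200 → 160 → 125 → 100 → 80 → 64 — 4 stops dropped (darker).
Net change so far: 6 2/3 stops darker. Offset with the aperture: f/11 → f/10 → f/9 → f/8 → f/7.1 → f/6.3 → f/5.6 → f/5 → f/4.5 → f/4 → f/3.5 → f/3.2 → f/2.8 → f/2.5 → f/2.2 → f/2 → f/1.8 → f/1.6 → f/1.4 → f/1.2 → f/1.1.

f/1.1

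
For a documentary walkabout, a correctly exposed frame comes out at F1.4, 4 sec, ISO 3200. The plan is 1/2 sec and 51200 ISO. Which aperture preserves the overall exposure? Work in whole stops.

f/2

Shutter speed: 4 → 2 → 1 → 1/2 — 3 stops shorter (darker).
ISO: 3200 → 6400 → 12800 → 25600 → 51200 — 4 stops raised (brighter).
Net change so far: 1 stop brighter. Offset with the aperture: f/1.4 → f/2.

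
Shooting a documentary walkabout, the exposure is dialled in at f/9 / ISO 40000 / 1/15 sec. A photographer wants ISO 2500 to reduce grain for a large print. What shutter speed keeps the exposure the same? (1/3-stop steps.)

1 s

ISO: 40000 → 32000 → 25600 → 20000 → 16000 → 12800 → 10000 → 8000 → 6400 → 5000 → 4000 → 3200 → 2500 — 4 stops dropped (darker).
Need 4 stops brighter from the shutter speed: 1/15 → 1/13 → 1/10 → 1/8 → 1/6 → 1/5 → 1/4 → 0.3 → 0.4 → 0.5 → 0.6 → 0.8 → 1.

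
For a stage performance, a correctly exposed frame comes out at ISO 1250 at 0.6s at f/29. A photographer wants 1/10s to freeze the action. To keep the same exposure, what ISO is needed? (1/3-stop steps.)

ISO 8000

Shutter speed: 0.6 → 0.5 → 0.4 → 0.3 → 1/4 → 1/5 → 1/6 → 1/8 → 1/10 — 2 2/3 stops shorter (darker).
Need 2 2/3 stops brighter from the ISO: 1250 → 1600 → 2000 → 2500 → 3200 → 4000 → 5000 → 6400 → 8000.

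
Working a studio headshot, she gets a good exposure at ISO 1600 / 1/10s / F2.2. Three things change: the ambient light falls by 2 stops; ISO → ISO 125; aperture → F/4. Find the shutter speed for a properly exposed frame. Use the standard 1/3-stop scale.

Scene light: 2 stops darker.
ISO: 1600 → 1250 → 1000 → 800 → 640 → 500 → 400 → 320 → 250 → 200 → 160 → 125 — 3 2/3 stops lower (darker).
Aperture: f/2.2 → f/2.5 → f/2.8 → f/3.2 → f/3.5 → f/4 — 1 2/3 stops stopped down (darker).
Net so far: 7 1/3 stops darker. Shutter speed: 1/10 → 1/8 → 1/6 → 1/5 → 1/4 → 0.3 → 0.4 → 0.5 → 0.6 → 0.8 → 1 → 1.3 → 1.6 → 2 → 2.5 → 3.2 → 4 → 5 → 6 → 8 → 10 → 13 → 15.

15 s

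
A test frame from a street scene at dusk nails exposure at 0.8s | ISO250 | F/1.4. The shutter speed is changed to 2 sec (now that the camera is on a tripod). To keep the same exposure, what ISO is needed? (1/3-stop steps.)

Shutter speed: 0.8 → 1 → 1.3 → 1.6 → 2 — 1 1/3 stops slower (brighter).
Need 1 1/3 stops darker from the ISO: 250 → 200 → 160 → 125 → 100.

ISO 100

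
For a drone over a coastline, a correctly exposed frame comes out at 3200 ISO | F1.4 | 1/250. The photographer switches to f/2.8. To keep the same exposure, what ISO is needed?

Aperture: f/1.4 → f/2 → f/2.8 — 2 stops smaller aperture (darker).
Need 2 stops brighter from the ISO: 3200 → 6400 → 12800.

ISO 12800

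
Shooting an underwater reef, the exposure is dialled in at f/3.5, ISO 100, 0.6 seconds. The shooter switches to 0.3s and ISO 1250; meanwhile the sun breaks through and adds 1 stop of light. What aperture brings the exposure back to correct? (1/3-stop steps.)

f/13

Scene light: 1 stop brighter.
Shutter speed: 0.6 → 0.5 → 0.4 → 0.3 — 1 stop shorter (darker).
ISO: 100 → 125 → 160 → 200 → 250 → 320 → 400 → 500 → 640 → 800 → 1000 → 1250 — 3 2/3 stops higher (brighter).
Net so far: 3 2/3 stops brighter. Aperture: f/3.5 → f/4 → f/4.5 → f/5 → f/5.6 → f/6.3 → f/7.1 → f/8 → f/9 → f/10 → f/11 → f/13.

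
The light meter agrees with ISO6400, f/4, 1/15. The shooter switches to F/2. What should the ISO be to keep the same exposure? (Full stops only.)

ISO 1600

Aperture: f/4 → f/2.8 → f/2 — 2 stops larger aperture (brighter).
Need 2 stops darker from the ISO: 6400 → 3200 → 1600.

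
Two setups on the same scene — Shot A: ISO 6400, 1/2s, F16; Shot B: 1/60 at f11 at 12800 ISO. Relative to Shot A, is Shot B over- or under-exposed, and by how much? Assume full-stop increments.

Aperture: f/16 → f/11 — 1 stop opened up (brighter).
Shutter speed: 1/2 → 1/4 → 1/8 → 1/15 → 1/30 → 1/60 — 5 stops faster (darker).
ISO: 6400 → 12800 — 1 stop raised (brighter).
Net: +1 −5 +1 = −3 stops.

3 stops darker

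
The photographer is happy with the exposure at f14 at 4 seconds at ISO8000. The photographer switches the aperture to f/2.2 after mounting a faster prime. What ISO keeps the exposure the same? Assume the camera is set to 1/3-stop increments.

Aperture: f/14 → f/13 → f/11 → f/10 → f/9 → f/8 → f/7.1 → f/6.3 → f/5.6 → f/5 → f/4.5 → f/4 → f/3.5 → f/3.2 → f/2.8 → f/2.5 → f/2.2 — 5 1/3 stops wider (brighter).
Need 5 1/3 stops darker from the ISO: 8000 → 6400 → 5000 → 4000 → 3200 → 2500 → 2000 → 1600 → 1250 → 1000 → 800 → 640 → 500 → 400 → 320 → 250 → 200.

ISO 200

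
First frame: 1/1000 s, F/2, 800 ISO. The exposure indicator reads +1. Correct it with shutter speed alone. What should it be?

Overexposed by 1 stop → need 1 stop darker.
Shutter speed: 1/1000 → 1/2000.

1/2000s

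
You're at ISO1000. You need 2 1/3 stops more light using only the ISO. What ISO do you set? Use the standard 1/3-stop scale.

ISO: 1000 → 1250 → 1600 → 2000 → 2500 → 3200 → 4000 → 5000 — 2 1/3 stops raised (brighter).

ISO 5000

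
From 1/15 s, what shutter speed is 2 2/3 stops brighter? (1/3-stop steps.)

Shutter speed: 1/15 → 1/13 → 1/10 → 1/8 → 1/6 → 1/5 → 1/4 → 0.3 → 0.4 — 2 2/3 stops slower (brighter).

0.4 s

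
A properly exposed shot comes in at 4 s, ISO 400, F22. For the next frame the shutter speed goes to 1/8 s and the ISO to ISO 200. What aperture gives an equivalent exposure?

f/2.8

Shutter speed: 4 → 2 → 1 → 1/2 → 1/4 → 1/8 — 5 stops faster (darker).
ISO: 400 → 200 — 1 stop lower (darker).
Net change so far: 6 stops darker. Offset with the aperture: f/22 → f/16 → f/11 → f/8 → f/5.6 → f/4 → f/2.8.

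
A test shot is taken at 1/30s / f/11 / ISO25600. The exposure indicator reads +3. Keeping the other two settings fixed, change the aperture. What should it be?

f/32

Overexposed by 3 stops → need 3 stops darker.
Aperture: f/11 → f/16 → f/22 → f/32.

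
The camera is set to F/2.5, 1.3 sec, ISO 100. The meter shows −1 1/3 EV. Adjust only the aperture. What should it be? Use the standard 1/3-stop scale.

f/1.6

Underexposed by 1 1/3 stops → need 1 1/3 stops brighter.
Aperture: f/2.5 → f/2.2 → f/2 → f/1.8 → f/1.6.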